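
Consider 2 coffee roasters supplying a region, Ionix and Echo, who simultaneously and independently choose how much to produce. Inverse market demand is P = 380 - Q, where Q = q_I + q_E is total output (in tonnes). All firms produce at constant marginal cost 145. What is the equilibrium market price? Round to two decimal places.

223.33

A representative firm's profit is π_i = q_i(380 - Q) - 145q_i.
Setting ∂π_i/∂q_i = 0 with rivals' quantities fixed: 235 - 2q_i - q_j = 0.
By symmetry each firm produces the same amount; substituting q_j = q_i yields q_i = 235/3.
Total output Q = 470/3, so price P = 380 - 470/3 = 670/3.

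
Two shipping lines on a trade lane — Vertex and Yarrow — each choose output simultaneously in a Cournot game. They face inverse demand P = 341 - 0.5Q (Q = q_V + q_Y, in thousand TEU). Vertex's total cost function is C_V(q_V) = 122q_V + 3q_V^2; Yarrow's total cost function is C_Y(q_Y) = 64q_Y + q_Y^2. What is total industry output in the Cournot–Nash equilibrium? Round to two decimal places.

113.16

Vertex's profit: π_V = (341 - 0.5Q)q_V - (122q_V + 3q_V²). Setting ∂π_V/∂q_V = 0: 219 - 7q_V - (1/2)(q_Y) = 0.
Yarrow's profit: π_Y = (341 - 0.5Q)q_Y - (64q_Y + q_Y²). Setting ∂π_Y/∂q_Y = 0: 277 - 3q_Y - (1/2)(q_V) = 0.
Rearranging gives the reaction functions q_V = (219 - (1/2)q_Y)/7 and q_Y = (277 - (1/2)q_V)/3.
Substituting one into the other gives q_V = 24.9880 and q_Y = 88.1687.
Total output Q = 24.9880 + 88.1687 = 113.1566.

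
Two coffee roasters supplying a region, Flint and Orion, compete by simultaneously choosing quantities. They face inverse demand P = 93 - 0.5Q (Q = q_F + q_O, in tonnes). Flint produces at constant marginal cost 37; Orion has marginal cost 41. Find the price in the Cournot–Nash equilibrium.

Flint's profit: π_F = (93 - 0.5Q)q_F - (37q_F). Setting ∂π_F/∂q_F = 0: 56 - q_F - (1/2)(q_O) = 0.
Orion's profit: π_O = (93 - 0.5Q)q_O - (41q_O). Setting ∂π_O/∂q_O = 0: 52 - q_O - (1/2)(q_F) = 0.
Best responses: q_F = (56 - (1/2)q_O), q_O = (52 - (1/2)q_F).
Substituting one into the other gives q_F = 40 and q_O = 32.
Total output Q = 72, so price P = 93 - (1/2)·72 = 57.

57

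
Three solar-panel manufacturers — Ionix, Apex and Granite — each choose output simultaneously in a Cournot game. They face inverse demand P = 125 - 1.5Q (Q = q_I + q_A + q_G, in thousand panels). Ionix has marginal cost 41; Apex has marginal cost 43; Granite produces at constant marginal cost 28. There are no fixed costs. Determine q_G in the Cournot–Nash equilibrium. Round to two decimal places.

Ionix's profit: π_I = (125 - 1.5Q)q_I - (41q_I). Setting ∂π_I/∂q_I = 0: 84 - 3q_I - (3/2)(q_A + q_G) = 0.
Apex's first-order condition: 82 - 3q_A - (3/2)(q_I + q_G) = 0.
Granite's first-order condition: 97 - 3q_G - (3/2)(q_I + q_A) = 0.
Adding the 3 conditions: 263 − 3Q − 3Q = 0, i.e. Q = 263/6.
Back-substituting: q_I = (84 − 263/4)/(3/2) = 73/6, q_A = (82 − 263/4)/(3/2) = 65/6, q_G = (97 − 263/4)/(3/2) = 125/6.

20.83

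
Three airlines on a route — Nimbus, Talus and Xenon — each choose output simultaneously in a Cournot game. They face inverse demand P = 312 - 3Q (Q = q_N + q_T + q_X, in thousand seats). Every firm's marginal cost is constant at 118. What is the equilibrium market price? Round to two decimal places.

166.50

Each firm earns π_i = (312 - 3Q)q_i - 118q_i.
Setting ∂π_i/∂q_i = 0 with rivals' quantities fixed: 194 - 6q_i - 3·Σ_{j≠i} q_j = 0.
By symmetry each firm produces the same amount; substituting Σ_{j≠i} q_j = 2q_i yields q_i = 194/12 = 97/6.
Total output Q = 97/2, so price P = 312 - 3·(97/2) = 333/2.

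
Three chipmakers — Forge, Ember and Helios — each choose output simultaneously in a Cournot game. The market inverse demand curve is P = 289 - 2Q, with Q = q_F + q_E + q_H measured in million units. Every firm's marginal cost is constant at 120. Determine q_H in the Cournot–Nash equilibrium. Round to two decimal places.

21.13

Each firm earns π_i = (289 - 2Q)q_i - 120q_i.
First-order condition (treating rivals' output as given): 169 - 4q_i - 2·Σ_{j≠i} q_j = 0.
By symmetry each firm produces the same amount; substituting Σ_{j≠i} q_j = 2q_i yields q_i = 169/8.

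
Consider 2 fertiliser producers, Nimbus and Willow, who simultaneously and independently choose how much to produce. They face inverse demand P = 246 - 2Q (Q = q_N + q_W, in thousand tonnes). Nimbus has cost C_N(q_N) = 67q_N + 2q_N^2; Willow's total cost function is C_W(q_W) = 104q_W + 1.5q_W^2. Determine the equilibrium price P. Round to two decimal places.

178.81

Nimbus's profit: π_N = (246 - 2Q)q_N - (67q_N + 2q_N²). Setting ∂π_N/∂q_N = 0: 179 - 8q_N - 2(q_W) = 0.
Willow's first-order condition: 142 - 7q_W - 2(q_N) = 0.
So q_N = (179 - 2q_W)/8 and q_W = (142 - 2q_N)/7.
Solving the pair: q_N = 969/52, q_W = 389/26.
Total output Q = 1747/52, so price P = 246 - 2·(1747/52) = 178.8077.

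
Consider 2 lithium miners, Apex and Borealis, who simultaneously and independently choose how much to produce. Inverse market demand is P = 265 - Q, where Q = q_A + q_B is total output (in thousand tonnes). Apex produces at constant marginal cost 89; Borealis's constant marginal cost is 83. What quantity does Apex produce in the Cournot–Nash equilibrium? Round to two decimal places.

56.67

Apex's profit: π_A = (265 - Q)q_A - (89q_A). Setting ∂π_A/∂q_A = 0: 176 - 2q_A - (q_B) = 0.
Borealis's first-order condition: 182 - 2q_B - (q_A) = 0.
So q_A = (176 - q_B)/2 and q_B = (182 - q_A)/2.
Solving the pair: q_A = 170/3, q_B = 188/3.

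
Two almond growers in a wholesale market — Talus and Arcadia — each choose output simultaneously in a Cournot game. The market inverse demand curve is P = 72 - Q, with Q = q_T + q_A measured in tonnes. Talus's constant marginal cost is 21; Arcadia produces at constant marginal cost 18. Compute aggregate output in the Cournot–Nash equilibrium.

Talus's profit: π_T = (72 - Q)q_T - (21q_T). Setting ∂π_T/∂q_T = 0: 51 - 2q_T - (q_A) = 0.
Arcadia's profit: π_A = (72 - Q)q_A - (18q_A). Setting ∂π_A/∂q_A = 0: 54 - 2q_A - (q_T) = 0.
Rearranging gives the reaction functions q_T = (51 - q_A)/2 and q_A = (54 - q_T)/2.
Substituting one into the other gives q_T = 16 and q_A = 19.
Total output Q = 16 + 19 = 35.

35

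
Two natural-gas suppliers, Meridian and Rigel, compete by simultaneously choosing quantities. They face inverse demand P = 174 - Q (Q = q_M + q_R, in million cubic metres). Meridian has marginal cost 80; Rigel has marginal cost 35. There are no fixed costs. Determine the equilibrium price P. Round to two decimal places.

Meridian's profit: π_M = (174 - Q)q_M - (80q_M). Setting ∂π_M/∂q_M = 0: 94 - 2q_M - (q_R) = 0.
Rigel's first-order condition: 139 - 2q_R - (q_M) = 0.
Best responses: q_M = (94 - q_R)/2, q_R = (139 - q_M)/2.
Substituting one into the other gives q_M = 49/3 and q_R = 184/3.
Total output Q = 233/3, so price P = 174 - 233/3 = 289/3.

96.33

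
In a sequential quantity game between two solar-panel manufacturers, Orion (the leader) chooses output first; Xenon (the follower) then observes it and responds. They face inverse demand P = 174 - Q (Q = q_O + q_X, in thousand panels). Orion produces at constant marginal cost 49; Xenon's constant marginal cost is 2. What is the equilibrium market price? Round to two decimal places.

The follower Xenon best-responds to any q_O: π_X = (174 - Q)q_X - 2q_X.
Setting the follower's marginal profit to zero, 172 - q_O - 2q_X = 0, i.e. q_X = (172 - q_O)/2.
Orion substitutes q_X(q_O) into its own profit: π_O = q_O(174 - q_O - (172 - q_O)/2) - 49q_O = (88 - (1/2)q_O)q_O - 49q_O.
Maximising: ∂π_O/∂q_O = 39 - q_O = 0, giving q_O = 39.
Then q_X = (172 - 39)/2 = 133/2.
Total output Q = 211/2, so price P = 174 - 211/2 = 137/2.

68.50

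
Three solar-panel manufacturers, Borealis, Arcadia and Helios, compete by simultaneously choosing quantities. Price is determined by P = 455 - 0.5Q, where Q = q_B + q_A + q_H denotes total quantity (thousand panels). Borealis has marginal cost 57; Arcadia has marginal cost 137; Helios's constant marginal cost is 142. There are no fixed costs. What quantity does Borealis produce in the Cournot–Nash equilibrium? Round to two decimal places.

281.50

Borealis's profit: π_B = (455 - 0.5Q)q_B - (57q_B). Setting ∂π_B/∂q_B = 0: 398 - q_B - (1/2)(q_A + q_H) = 0.
Arcadia's profit: π_A = (455 - 0.5Q)q_A - (137q_A). Setting ∂π_A/∂q_A = 0: 318 - q_A - (1/2)(q_B + q_H) = 0.
Helios's profit: π_H = (455 - 0.5Q)q_H - (142q_H). Setting ∂π_H/∂q_H = 0: 313 - q_H - (1/2)(q_B + q_A) = 0.
Adding the 3 conditions: 1029 − Q − Q = 0, i.e. Q = 1029/2.
Back-substituting: q_B = (398 − 1029/4)/(1/2) = 563/2, q_A = (318 − 1029/4)/(1/2) = 243/2, q_H = (313 − 1029/4)/(1/2) = 223/2.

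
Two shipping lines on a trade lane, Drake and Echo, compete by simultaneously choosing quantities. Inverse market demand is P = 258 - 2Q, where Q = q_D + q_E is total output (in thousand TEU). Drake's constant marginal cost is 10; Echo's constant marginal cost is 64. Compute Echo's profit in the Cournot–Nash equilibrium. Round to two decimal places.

1088.89

Drake's profit: π_D = (258 - 2Q)q_D - (10q_D). Setting ∂π_D/∂q_D = 0: 248 - 4q_D - 2(q_E) = 0.
Echo's profit: π_E = (258 - 2Q)q_E - (64q_E). Setting ∂π_E/∂q_E = 0: 194 - 4q_E - 2(q_D) = 0.
Best responses: q_D = (248 - 2q_E)/4, q_E = (194 - 2q_D)/4.
Substituting one into the other gives q_D = 151/3 and q_E = 70/3.
Price P = 258 - 2·(221/3) = 332/3.
Echo's profit: (332/3 - 64)·(70/3) = 1088.8889.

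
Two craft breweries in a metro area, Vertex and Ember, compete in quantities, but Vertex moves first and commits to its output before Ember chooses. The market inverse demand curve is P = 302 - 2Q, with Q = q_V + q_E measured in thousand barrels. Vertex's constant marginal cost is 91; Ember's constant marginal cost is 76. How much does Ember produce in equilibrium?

32

Solve by backward induction. Given q_V, the follower Ember maximises π_E = (302 - 2q_V - 2q_E)q_E - 76q_E.
Setting the follower's marginal profit to zero, 226 - 2q_V - 4q_E = 0, i.e. q_E = (226 - 2q_V)/4.
Vertex substitutes q_E(q_V) into its own profit: π_V = q_V(302 - 2q_V - (226 - 2q_V)/2) - 91q_V = (189 - q_V)q_V - 91q_V.
The leader's first-order condition 98 - 2q_V = 0 yields q_V = 49.
Then q_E = (226 - 2·49)/4 = 32.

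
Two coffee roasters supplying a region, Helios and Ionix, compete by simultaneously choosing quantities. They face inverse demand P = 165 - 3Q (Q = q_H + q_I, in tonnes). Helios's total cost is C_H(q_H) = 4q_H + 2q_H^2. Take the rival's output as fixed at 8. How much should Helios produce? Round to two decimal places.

13.70

With the rival's output fixed at 8, Helios's profit is π_H = (165 - 3·8 - 3q_H)q_H - (4q_H + 2q_H²) = (141 - 3q_H)q_H - (4q_H + 2q_H²).
∂π_H/∂q_H = 137 - 10q_H = 0, so q_H = 137/10.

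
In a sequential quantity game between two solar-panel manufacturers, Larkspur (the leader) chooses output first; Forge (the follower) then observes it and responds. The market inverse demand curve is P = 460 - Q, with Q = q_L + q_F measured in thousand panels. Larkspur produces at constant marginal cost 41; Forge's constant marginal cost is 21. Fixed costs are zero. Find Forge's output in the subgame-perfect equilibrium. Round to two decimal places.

119.75

The follower Forge best-responds to any q_L: π_F = (460 - Q)q_F - 21q_F.
Setting the follower's marginal profit to zero, 439 - q_L - 2q_F = 0, i.e. q_F = (439 - q_L)/2.
The leader anticipates this reaction. Substituting into P = 460 - Q gives P = 481/2 - (1/2)q_L, so π_L = (481/2 - (1/2)q_L)q_L - 41q_L.
Maximising: ∂π_L/∂q_L = 399/2 - q_L = 0, giving q_L = 399/2.
Then q_F = (439 - 399/2)/2 = 479/4.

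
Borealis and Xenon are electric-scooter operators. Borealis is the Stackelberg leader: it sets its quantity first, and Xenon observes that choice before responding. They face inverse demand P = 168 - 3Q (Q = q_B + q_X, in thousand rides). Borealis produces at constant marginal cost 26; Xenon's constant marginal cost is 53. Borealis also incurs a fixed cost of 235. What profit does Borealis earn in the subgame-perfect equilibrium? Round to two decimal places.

955.04

Solve by backward induction. Given q_B, the follower Xenon maximises π_X = (168 - 3q_B - 3q_X)q_X - 53q_X.
Setting the follower's marginal profit to zero, 115 - 3q_B - 6q_X = 0, i.e. q_X = (115 - 3q_B)/6.
The leader anticipates this reaction. Substituting into P = 168 - 3Q gives P = 221/2 - (3/2)q_B, so π_B = (221/2 - (3/2)q_B)q_B - 26q_B.
Leader FOC: 169/2 - 3q_B = 0, so q_B = 169/6.
Then q_X = (115 - 3·(169/6))/6 = 61/12.
Price P = 168 - 3·(133/4) = 273/4.
Borealis's profit: (273/4 - 26)·(169/6) - 235 = 955.0417.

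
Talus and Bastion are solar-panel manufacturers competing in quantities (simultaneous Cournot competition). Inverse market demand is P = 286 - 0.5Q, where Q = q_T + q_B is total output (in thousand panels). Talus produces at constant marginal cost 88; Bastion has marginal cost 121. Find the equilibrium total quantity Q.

Talus's profit: π_T = (286 - 0.5Q)q_T - (88q_T). Setting ∂π_T/∂q_T = 0: 198 - q_T - (1/2)(q_B) = 0.
Bastion's profit: π_B = (286 - 0.5Q)q_B - (121q_B). Setting ∂π_B/∂q_B = 0: 165 - q_B - (1/2)(q_T) = 0.
Rearranging gives the reaction functions q_T = (198 - (1/2)q_B) and q_B = (165 - (1/2)q_T).
Substituting one into the other gives q_T = 154 and q_B = 88.
Total output Q = 154 + 88 = 242.

242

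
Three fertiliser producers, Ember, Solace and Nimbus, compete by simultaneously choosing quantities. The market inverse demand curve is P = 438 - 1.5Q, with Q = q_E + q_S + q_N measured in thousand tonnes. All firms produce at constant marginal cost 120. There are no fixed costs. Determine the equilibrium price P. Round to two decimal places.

Each firm earns π_i = (438 - 1.5Q)q_i - 120q_i.
Setting ∂π_i/∂q_i = 0 with rivals' quantities fixed: 318 - 3q_i - (3/2)·Σ_{j≠i} q_j = 0.
With identical firms every q_j equals q_i, so Σ_{j≠i} q_j = 2q_i and 318 = 6q_i, giving q_i = 53.
Total output Q = 159, so price P = 438 - (3/2)·159 = 399/2.

199.50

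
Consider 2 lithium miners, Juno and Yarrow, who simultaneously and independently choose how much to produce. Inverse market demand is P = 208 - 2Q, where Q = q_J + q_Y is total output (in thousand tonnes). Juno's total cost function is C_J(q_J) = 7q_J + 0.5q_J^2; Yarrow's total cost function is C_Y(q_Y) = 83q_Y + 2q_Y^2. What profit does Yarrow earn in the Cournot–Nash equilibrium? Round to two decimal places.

Juno's profit: π_J = (208 - 2Q)q_J - (7q_J + (1/2)q_J²). Setting ∂π_J/∂q_J = 0: 201 - 5q_J - 2(q_Y) = 0.
Yarrow's first-order condition: 125 - 8q_Y - 2(q_J) = 0.
Best responses: q_J = (201 - 2q_Y)/5, q_Y = (125 - 2q_J)/8.
Solving the pair: q_J = 679/18, q_Y = 223/36.
Price P = 208 - 2·(527/12) = 721/6.
Yarrow's profit: (721/6)·(223/36) - 83·(223/36) - 2(223/36)² = 153.4846.

153.48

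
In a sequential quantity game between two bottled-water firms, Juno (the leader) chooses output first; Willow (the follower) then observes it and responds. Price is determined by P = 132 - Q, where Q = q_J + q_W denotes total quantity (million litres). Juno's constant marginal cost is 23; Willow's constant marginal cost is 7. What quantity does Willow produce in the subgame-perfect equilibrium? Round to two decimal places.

39.25

Solve by backward induction. Given q_J, the follower Willow maximises π_W = (132 - q_J - q_W)q_W - 7q_W.
∂π_W/∂q_W = 125 - q_J - 2q_W = 0 gives the reaction function q_W = (125 - q_J)/2.
Juno substitutes q_W(q_J) into its own profit: π_J = q_J(132 - q_J - (125 - q_J)/2) - 23q_J = (139/2 - (1/2)q_J)q_J - 23q_J.
Leader FOC: 93/2 - q_J = 0, so q_J = 93/2.
Then q_W = (125 - 93/2)/2 = 157/4.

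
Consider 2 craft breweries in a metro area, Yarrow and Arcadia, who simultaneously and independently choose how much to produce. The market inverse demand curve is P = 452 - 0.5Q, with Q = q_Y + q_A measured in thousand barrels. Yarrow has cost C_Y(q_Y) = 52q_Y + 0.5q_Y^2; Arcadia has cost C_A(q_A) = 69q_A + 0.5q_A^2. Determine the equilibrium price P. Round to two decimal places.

Yarrow's profit: π_Y = (452 - 0.5Q)q_Y - (52q_Y + (1/2)q_Y²). Setting ∂π_Y/∂q_Y = 0: 400 - 2q_Y - (1/2)(q_A) = 0.
Arcadia's first-order condition: 383 - 2q_A - (1/2)(q_Y) = 0.
Best responses: q_Y = (400 - (1/2)q_A)/2, q_A = (383 - (1/2)q_Y)/2.
Solving the pair: q_Y = 162.2667, q_A = 150.9333.
Total output Q = 1566/5, so price P = 452 - (1/2)·(1566/5) = 1477/5.

295.40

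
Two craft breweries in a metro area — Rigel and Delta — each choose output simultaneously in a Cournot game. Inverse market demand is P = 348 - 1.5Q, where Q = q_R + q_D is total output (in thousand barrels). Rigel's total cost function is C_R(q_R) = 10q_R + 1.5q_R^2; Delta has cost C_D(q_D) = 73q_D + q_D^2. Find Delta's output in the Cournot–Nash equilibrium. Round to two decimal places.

41.19

Rigel's profit: π_R = (348 - 1.5Q)q_R - (10q_R + (3/2)q_R²). Setting ∂π_R/∂q_R = 0: 338 - 6q_R - (3/2)(q_D) = 0.
Delta's first-order condition: 275 - 5q_D - (3/2)(q_R) = 0.
Best responses: q_R = (338 - (3/2)q_D)/6, q_D = (275 - (3/2)q_R)/5.
Solving the pair: q_R = 46.0360, q_D = 1524/37.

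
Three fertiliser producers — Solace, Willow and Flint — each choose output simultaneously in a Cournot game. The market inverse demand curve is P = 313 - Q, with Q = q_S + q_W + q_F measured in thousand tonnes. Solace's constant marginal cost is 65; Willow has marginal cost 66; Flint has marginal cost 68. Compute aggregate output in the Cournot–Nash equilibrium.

Solace's profit: π_S = (313 - Q)q_S - (65q_S). Setting ∂π_S/∂q_S = 0: 248 - 2q_S - (q_W + q_F) = 0.
Willow's first-order condition: 247 - 2q_W - (q_S + q_F) = 0.
Flint's first-order condition: 245 - 2q_F - (q_S + q_W) = 0.
Summing all 3 equations gives 740 − 4Q = 0, hence Q = 185.
Back-substituting: q_S = (248 − 185) = 63, q_W = (247 − 185) = 62, q_F = (245 − 185) = 60.
Total output Q = 63 + 62 + 60 = 185.

185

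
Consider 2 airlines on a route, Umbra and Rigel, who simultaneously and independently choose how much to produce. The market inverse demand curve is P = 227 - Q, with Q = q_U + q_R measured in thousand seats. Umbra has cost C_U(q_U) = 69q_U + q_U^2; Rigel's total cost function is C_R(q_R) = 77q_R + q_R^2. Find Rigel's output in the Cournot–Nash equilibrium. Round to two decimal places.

Umbra's profit: π_U = (227 - Q)q_U - (69q_U + q_U²). Setting ∂π_U/∂q_U = 0: 158 - 4q_U - (q_R) = 0.
Rigel's first-order condition: 150 - 4q_R - (q_U) = 0.
Best responses: q_U = (158 - q_R)/4, q_R = (150 - q_U)/4.
Solving the pair: q_U = 482/15, q_R = 442/15.

29.47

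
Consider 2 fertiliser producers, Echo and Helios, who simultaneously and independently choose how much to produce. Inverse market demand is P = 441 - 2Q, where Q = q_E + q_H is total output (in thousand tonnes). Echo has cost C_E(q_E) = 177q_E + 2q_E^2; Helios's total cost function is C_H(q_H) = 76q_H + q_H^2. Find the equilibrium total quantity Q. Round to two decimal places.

73.77

Echo's profit: π_E = (441 - 2Q)q_E - (177q_E + 2q_E²). Setting ∂π_E/∂q_E = 0: 264 - 8q_E - 2(q_H) = 0.
Helios's profit: π_H = (441 - 2Q)q_H - (76q_H + q_H²). Setting ∂π_H/∂q_H = 0: 365 - 6q_H - 2(q_E) = 0.
Rearranging gives the reaction functions q_E = (264 - 2q_H)/8 and q_H = (365 - 2q_E)/6.
Solving the pair: q_E = 427/22, q_H = 598/11.
Total output Q = 427/22 + 598/11 = 1623/22.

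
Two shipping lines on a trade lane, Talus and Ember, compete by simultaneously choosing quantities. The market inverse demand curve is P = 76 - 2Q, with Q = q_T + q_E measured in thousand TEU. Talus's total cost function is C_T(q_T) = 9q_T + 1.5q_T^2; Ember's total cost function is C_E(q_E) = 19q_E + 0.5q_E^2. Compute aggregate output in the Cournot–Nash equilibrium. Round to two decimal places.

Talus's profit: π_T = (76 - 2Q)q_T - (9q_T + (3/2)q_T²). Setting ∂π_T/∂q_T = 0: 67 - 7q_T - 2(q_E) = 0.
Ember's first-order condition: 57 - 5q_E - 2(q_T) = 0.
So q_T = (67 - 2q_E)/7 and q_E = (57 - 2q_T)/5.
Substituting one into the other gives q_T = 221/31 and q_E = 265/31.
Total output Q = 221/31 + 265/31 = 486/31.

15.68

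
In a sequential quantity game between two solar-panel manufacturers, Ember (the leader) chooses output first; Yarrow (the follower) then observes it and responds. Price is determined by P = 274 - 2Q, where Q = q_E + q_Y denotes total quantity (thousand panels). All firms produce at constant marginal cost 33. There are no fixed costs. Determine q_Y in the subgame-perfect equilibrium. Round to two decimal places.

Solve by backward induction. Given q_E, the follower Yarrow maximises π_Y = (274 - 2q_E - 2q_Y)q_Y - 33q_Y.
Setting the follower's marginal profit to zero, 241 - 2q_E - 4q_Y = 0, i.e. q_Y = (241 - 2q_E)/4.
Ember substitutes q_Y(q_E) into its own profit: π_E = q_E(274 - 2q_E - (241 - 2q_E)/2) - 33q_E = (307/2 - q_E)q_E - 33q_E.
Leader FOC: 241/2 - 2q_E = 0, so q_E = 241/4.
Then q_Y = (241 - 2·(241/4))/4 = 241/8.

30.13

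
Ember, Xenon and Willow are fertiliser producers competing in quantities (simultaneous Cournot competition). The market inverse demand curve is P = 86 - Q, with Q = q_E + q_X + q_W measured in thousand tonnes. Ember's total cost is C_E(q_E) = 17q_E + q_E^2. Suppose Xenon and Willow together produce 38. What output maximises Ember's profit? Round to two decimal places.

With rivals' combined output fixed at 38, Ember's profit is π_E = (86 - 38 - q_E)q_E - (17q_E + q_E²) = (48 - q_E)q_E - (17q_E + q_E²).
∂π_E/∂q_E = 31 - 4q_E = 0, so q_E = 31/4.

7.75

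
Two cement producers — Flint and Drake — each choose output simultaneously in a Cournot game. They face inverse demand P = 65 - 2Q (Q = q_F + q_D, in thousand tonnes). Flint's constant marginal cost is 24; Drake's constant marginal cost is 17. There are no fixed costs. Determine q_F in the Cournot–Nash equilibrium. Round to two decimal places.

5.67

Flint's profit: π_F = (65 - 2Q)q_F - (24q_F). Setting ∂π_F/∂q_F = 0: 41 - 4q_F - 2(q_D) = 0.
Drake's first-order condition: 48 - 4q_D - 2(q_F) = 0.
Best responses: q_F = (41 - 2q_D)/4, q_D = (48 - 2q_F)/4.
Substituting one into the other gives q_F = 17/3 and q_D = 55/6.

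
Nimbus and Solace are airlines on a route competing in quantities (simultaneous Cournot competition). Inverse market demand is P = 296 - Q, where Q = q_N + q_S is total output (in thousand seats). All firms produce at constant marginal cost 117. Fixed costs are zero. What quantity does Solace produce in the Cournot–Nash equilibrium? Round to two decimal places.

Each firm earns π_i = (296 - Q)q_i - 117q_i.
First-order condition (treating rivals' output as given): 179 - 2q_i - q_j = 0.
By symmetry each firm produces the same amount; substituting q_j = q_i yields q_i = 179/3.

59.67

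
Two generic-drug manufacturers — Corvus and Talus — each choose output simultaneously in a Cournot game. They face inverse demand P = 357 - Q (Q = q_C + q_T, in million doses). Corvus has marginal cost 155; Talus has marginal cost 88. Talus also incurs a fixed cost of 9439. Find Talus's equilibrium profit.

Corvus's profit: π_C = (357 - Q)q_C - (155q_C). Setting ∂π_C/∂q_C = 0: 202 - 2q_C - (q_T) = 0.
Talus's first-order condition: 269 - 2q_T - (q_C) = 0.
Best responses: q_C = (202 - q_T)/2, q_T = (269 - q_C)/2.
Substituting one into the other gives q_C = 45 and q_T = 112.
Price P = 357 - 157 = 200.
Talus's profit: (200 - 88)·112 - 9439 = 3105.

3105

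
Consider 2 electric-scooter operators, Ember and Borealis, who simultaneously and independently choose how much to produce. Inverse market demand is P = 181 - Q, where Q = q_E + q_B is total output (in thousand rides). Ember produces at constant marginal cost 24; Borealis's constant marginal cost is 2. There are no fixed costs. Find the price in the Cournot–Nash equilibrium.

Ember's profit: π_E = (181 - Q)q_E - (24q_E). Setting ∂π_E/∂q_E = 0: 157 - 2q_E - (q_B) = 0.
Borealis's first-order condition: 179 - 2q_B - (q_E) = 0.
Rearranging gives the reaction functions q_E = (157 - q_B)/2 and q_B = (179 - q_E)/2.
Solving the pair: q_E = 45, q_B = 67.
Total output Q = 112, so price P = 181 - 112 = 69.

69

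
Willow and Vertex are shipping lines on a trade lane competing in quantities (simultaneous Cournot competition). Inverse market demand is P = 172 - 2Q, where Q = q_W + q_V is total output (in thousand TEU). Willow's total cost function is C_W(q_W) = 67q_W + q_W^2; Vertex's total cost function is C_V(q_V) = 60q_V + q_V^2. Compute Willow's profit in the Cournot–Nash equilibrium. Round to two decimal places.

Willow's profit: π_W = (172 - 2Q)q_W - (67q_W + q_W²). Setting ∂π_W/∂q_W = 0: 105 - 6q_W - 2(q_V) = 0.
Vertex's first-order condition: 112 - 6q_V - 2(q_W) = 0.
Best responses: q_W = (105 - 2q_V)/6, q_V = (112 - 2q_W)/6.
Solving the pair: q_W = 203/16, q_V = 231/16.
Price P = 172 - 2·(217/8) = 471/4.
Willow's profit: (471/4)·(203/16) - 67·(203/16) - (203/16)² = 482.9180.

482.92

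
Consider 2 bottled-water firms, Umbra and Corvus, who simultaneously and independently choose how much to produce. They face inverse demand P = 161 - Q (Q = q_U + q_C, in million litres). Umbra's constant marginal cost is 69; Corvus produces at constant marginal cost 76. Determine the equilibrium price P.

102

Umbra's profit: π_U = (161 - Q)q_U - (69q_U). Setting ∂π_U/∂q_U = 0: 92 - 2q_U - (q_C) = 0.
Corvus's first-order condition: 85 - 2q_C - (q_U) = 0.
Rearranging gives the reaction functions q_U = (92 - q_C)/2 and q_C = (85 - q_U)/2.
Solving the pair: q_U = 33, q_C = 26.
Total output Q = 59, so price P = 161 - 59 = 102.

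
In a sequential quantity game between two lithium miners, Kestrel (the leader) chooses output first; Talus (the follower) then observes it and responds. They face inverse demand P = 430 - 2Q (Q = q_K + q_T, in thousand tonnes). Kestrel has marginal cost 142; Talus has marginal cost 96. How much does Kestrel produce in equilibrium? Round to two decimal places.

60.50

The follower Talus best-responds to any q_K: π_T = (430 - 2Q)q_T - 96q_T.
Setting the follower's marginal profit to zero, 334 - 2q_K - 4q_T = 0, i.e. q_T = (334 - 2q_K)/4.
Kestrel substitutes q_T(q_K) into its own profit: π_K = q_K(430 - 2q_K - (334 - 2q_K)/2) - 142q_K = (263 - q_K)q_K - 142q_K.
Maximising: ∂π_K/∂q_K = 121 - 2q_K = 0, giving q_K = 121/2.
Then q_T = (334 - 2·(121/2))/4 = 213/4.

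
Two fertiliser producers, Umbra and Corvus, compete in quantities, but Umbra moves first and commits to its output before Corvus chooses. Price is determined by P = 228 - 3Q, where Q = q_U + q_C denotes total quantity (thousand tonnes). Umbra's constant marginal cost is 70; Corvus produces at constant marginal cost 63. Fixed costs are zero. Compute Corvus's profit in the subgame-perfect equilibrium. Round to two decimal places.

Solve by backward induction. Given q_U, the follower Corvus maximises π_C = (228 - 3q_U - 3q_C)q_C - 63q_C.
Setting the follower's marginal profit to zero, 165 - 3q_U - 6q_C = 0, i.e. q_C = (165 - 3q_U)/6.
The leader anticipates this reaction. Substituting into P = 228 - 3Q gives P = 291/2 - (3/2)q_U, so π_U = (291/2 - (3/2)q_U)q_U - 70q_U.
The leader's first-order condition 151/2 - 3q_U = 0 yields q_U = 151/6.
Then q_C = (165 - 3·(151/6))/6 = 179/12.
Price P = 228 - 3·(481/12) = 431/4.
Corvus's profit: (431/4 - 63)·(179/12) = 667.5208.

667.52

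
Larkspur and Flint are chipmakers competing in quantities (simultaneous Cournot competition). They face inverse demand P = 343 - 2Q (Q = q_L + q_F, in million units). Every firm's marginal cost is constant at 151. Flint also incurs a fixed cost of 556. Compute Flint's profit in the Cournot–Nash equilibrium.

Each firm earns π_i = (343 - 2Q)q_i - 151q_i.
First-order condition (treating rivals' output as given): 192 - 4q_i - 2q_j = 0.
By symmetry each firm produces the same amount; substituting q_j = q_i yields q_i = 192/6 = 32.
Price P = 343 - 2·64 = 215.
Flint's profit: (215 - 151)·32 - 556 = 1492.

1492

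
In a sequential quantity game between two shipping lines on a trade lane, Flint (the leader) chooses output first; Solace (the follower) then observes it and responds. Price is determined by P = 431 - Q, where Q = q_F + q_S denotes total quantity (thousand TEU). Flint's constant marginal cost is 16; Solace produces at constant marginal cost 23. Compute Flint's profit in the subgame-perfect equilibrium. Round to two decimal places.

Solve by backward induction. Given q_F, the follower Solace maximises π_S = (431 - q_F - q_S)q_S - 23q_S.
Follower FOC: 408 - q_F - 2q_S = 0, so q_S(q_F) = (408 - q_F)/2.
Flint substitutes q_S(q_F) into its own profit: π_F = q_F(431 - q_F - (408 - q_F)/2) - 16q_F = (227 - (1/2)q_F)q_F - 16q_F.
Maximising: ∂π_F/∂q_F = 211 - q_F = 0, giving q_F = 211.
Then q_S = (408 - 211)/2 = 197/2.
Price P = 431 - 619/2 = 243/2.
Flint's profit: (243/2 - 16)·211 = 22260.5000.

22260.50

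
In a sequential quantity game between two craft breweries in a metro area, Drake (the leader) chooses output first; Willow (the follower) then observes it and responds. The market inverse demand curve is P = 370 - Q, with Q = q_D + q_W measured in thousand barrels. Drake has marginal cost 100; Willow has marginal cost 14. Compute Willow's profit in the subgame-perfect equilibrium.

17424

Solve by backward induction. Given q_D, the follower Willow maximises π_W = (370 - q_D - q_W)q_W - 14q_W.
Follower FOC: 356 - q_D - 2q_W = 0, so q_W(q_D) = (356 - q_D)/2.
Drake substitutes q_W(q_D) into its own profit: π_D = q_D(370 - q_D - (356 - q_D)/2) - 100q_D = (192 - (1/2)q_D)q_D - 100q_D.
The leader's first-order condition 92 - q_D = 0 yields q_D = 92.
Then q_W = (356 - 92)/2 = 132.
Price P = 370 - 224 = 146.
Willow's profit: (146 - 14)·132 = 17424.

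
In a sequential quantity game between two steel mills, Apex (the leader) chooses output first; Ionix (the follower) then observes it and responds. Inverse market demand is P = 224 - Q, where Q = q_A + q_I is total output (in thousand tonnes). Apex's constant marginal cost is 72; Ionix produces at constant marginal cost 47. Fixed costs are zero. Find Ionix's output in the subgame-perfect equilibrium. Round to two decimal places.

The follower Ionix best-responds to any q_A: π_I = (224 - Q)q_I - 47q_I.
Follower FOC: 177 - q_A - 2q_I = 0, so q_I(q_A) = (177 - q_A)/2.
The leader anticipates this reaction. Substituting into P = 224 - Q gives P = 271/2 - (1/2)q_A, so π_A = (271/2 - (1/2)q_A)q_A - 72q_A.
Leader FOC: 127/2 - q_A = 0, so q_A = 127/2.
Then q_I = (177 - 127/2)/2 = 227/4.

56.75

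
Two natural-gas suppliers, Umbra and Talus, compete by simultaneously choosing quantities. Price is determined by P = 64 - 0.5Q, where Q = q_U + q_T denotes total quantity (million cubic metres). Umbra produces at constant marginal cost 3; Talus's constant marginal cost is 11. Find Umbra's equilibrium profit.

1058

Umbra's profit: π_U = (64 - 0.5Q)q_U - (3q_U). Setting ∂π_U/∂q_U = 0: 61 - q_U - (1/2)(q_T) = 0.
Talus's profit: π_T = (64 - 0.5Q)q_T - (11q_T). Setting ∂π_T/∂q_T = 0: 53 - q_T - (1/2)(q_U) = 0.
Rearranging gives the reaction functions q_U = (61 - (1/2)q_T) and q_T = (53 - (1/2)q_U).
Substituting one into the other gives q_U = 46 and q_T = 30.
Price P = 64 - (1/2)·76 = 26.
Umbra's profit: (26 - 3)·46 = 1058.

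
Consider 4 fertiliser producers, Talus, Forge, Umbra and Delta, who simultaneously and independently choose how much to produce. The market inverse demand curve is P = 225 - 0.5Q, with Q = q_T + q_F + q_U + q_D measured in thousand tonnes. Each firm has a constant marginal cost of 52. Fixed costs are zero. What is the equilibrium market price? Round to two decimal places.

A representative firm's profit is π_i = q_i(225 - 0.5Q) - 52q_i.
First-order condition (treating rivals' output as given): 173 - q_i - (1/2)·Σ_{j≠i} q_j = 0.
By symmetry each firm produces the same amount; substituting Σ_{j≠i} q_j = 3q_i yields q_i = 173/(5/2) = 346/5.
Total output Q = 1384/5, so price P = 225 - (1/2)·(1384/5) = 433/5.

86.60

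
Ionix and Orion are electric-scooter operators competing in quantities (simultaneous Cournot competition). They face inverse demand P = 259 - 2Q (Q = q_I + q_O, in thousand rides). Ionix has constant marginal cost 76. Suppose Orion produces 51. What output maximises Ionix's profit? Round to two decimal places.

With the rival's output fixed at 51, Ionix's profit is π_I = (259 - 2·51 - 2q_I)q_I - (76q_I) = (157 - 2q_I)q_I - (76q_I).
∂π_I/∂q_I = 81 - 4q_I = 0, so q_I = 81/4.

20.25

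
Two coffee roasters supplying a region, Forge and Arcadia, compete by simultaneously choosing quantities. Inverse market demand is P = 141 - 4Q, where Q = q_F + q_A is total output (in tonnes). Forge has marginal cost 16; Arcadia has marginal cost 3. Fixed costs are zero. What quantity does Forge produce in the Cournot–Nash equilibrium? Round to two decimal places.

Forge's profit: π_F = (141 - 4Q)q_F - (16q_F). Setting ∂π_F/∂q_F = 0: 125 - 8q_F - 4(q_A) = 0.
Arcadia's first-order condition: 138 - 8q_A - 4(q_F) = 0.
Best responses: q_F = (125 - 4q_A)/8, q_A = (138 - 4q_F)/8.
Substituting one into the other gives q_F = 28/3 and q_A = 151/12.

9.33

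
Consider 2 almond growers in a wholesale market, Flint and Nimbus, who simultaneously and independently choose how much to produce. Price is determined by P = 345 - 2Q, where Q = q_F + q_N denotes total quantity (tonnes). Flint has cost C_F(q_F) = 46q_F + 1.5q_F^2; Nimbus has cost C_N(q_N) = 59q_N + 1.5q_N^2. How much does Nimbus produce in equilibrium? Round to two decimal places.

Flint's profit: π_F = (345 - 2Q)q_F - (46q_F + (3/2)q_F²). Setting ∂π_F/∂q_F = 0: 299 - 7q_F - 2(q_N) = 0.
Nimbus's profit: π_N = (345 - 2Q)q_N - (59q_N + (3/2)q_N²). Setting ∂π_N/∂q_N = 0: 286 - 7q_N - 2(q_F) = 0.
Rearranging gives the reaction functions q_F = (299 - 2q_N)/7 and q_N = (286 - 2q_F)/7.
Solving the pair: q_F = 169/5, q_N = 156/5.

31.20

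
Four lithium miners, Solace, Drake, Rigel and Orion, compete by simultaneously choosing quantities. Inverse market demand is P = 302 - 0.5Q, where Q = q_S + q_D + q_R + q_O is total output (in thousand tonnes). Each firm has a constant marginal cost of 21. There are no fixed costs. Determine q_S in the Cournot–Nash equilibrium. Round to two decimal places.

112.40

Each firm earns π_i = (302 - 0.5Q)q_i - 21q_i.
First-order condition (treating rivals' output as given): 281 - q_i - (1/2)·Σ_{j≠i} q_j = 0.
With identical firms every q_j equals q_i, so Σ_{j≠i} q_j = 3q_i and 281 = (5/2)q_i, giving q_i = 562/5.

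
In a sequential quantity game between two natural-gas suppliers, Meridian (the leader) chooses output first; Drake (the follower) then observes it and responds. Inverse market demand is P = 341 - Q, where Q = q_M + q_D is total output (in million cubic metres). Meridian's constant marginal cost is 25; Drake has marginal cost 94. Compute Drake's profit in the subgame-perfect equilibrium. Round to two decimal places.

Solve by backward induction. Given q_M, the follower Drake maximises π_D = (341 - q_M - q_D)q_D - 94q_D.
Follower FOC: 247 - q_M - 2q_D = 0, so q_D(q_M) = (247 - q_M)/2.
Meridian substitutes q_D(q_M) into its own profit: π_M = q_M(341 - q_M - (247 - q_M)/2) - 25q_M = (435/2 - (1/2)q_M)q_M - 25q_M.
Maximising: ∂π_M/∂q_M = 385/2 - q_M = 0, giving q_M = 385/2.
Then q_D = (247 - 385/2)/2 = 109/4.
Price P = 341 - 879/4 = 485/4.
Drake's profit: (485/4 - 94)·(109/4) = 742.5625.

742.56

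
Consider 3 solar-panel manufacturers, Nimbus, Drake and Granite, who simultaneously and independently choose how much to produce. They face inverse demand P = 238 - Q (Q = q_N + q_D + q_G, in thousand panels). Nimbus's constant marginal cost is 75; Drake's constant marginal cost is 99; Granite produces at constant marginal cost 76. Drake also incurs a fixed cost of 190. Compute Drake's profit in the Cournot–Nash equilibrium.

Nimbus's profit: π_N = (238 - Q)q_N - (75q_N). Setting ∂π_N/∂q_N = 0: 163 - 2q_N - (q_D + q_G) = 0.
Drake's first-order condition: 139 - 2q_D - (q_N + q_G) = 0.
Granite's first-order condition: 162 - 2q_G - (q_N + q_D) = 0.
Adding the 3 conditions: 464 − 2Q − 2Q = 0, i.e. Q = 116.
Back-substituting: q_N = (163 − 116) = 47, q_D = (139 − 116) = 23, q_G = (162 − 116) = 46.
Price P = 238 - 116 = 122.
Drake's profit: (122 - 99)·23 - 190 = 339.

339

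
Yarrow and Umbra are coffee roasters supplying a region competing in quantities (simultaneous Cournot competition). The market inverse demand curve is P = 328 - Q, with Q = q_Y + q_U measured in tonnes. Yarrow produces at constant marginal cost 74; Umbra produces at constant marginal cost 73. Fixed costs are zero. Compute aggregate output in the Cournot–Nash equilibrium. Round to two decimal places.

169.67

Yarrow's profit: π_Y = (328 - Q)q_Y - (74q_Y). Setting ∂π_Y/∂q_Y = 0: 254 - 2q_Y - (q_U) = 0.
Umbra's first-order condition: 255 - 2q_U - (q_Y) = 0.
Best responses: q_Y = (254 - q_U)/2, q_U = (255 - q_Y)/2.
Solving the pair: q_Y = 253/3, q_U = 256/3.
Total output Q = 253/3 + 256/3 = 509/3.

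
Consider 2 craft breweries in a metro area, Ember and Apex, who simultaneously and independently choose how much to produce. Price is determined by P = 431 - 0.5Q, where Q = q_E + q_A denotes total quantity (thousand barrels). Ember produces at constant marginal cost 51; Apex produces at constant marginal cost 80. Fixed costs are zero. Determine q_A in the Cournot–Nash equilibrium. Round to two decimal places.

214.67

Ember's profit: π_E = (431 - 0.5Q)q_E - (51q_E). Setting ∂π_E/∂q_E = 0: 380 - q_E - (1/2)(q_A) = 0.
Apex's first-order condition: 351 - q_A - (1/2)(q_E) = 0.
Rearranging gives the reaction functions q_E = (380 - (1/2)q_A) and q_A = (351 - (1/2)q_E).
Substituting one into the other gives q_E = 818/3 and q_A = 644/3.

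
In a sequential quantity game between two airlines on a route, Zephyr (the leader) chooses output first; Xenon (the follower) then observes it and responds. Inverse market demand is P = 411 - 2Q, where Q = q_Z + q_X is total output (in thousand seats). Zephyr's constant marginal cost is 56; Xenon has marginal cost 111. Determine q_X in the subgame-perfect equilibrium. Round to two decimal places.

The follower Xenon best-responds to any q_Z: π_X = (411 - 2Q)q_X - 111q_X.
Setting the follower's marginal profit to zero, 300 - 2q_Z - 4q_X = 0, i.e. q_X = (300 - 2q_Z)/4.
Zephyr substitutes q_X(q_Z) into its own profit: π_Z = q_Z(411 - 2q_Z - (300 - 2q_Z)/2) - 56q_Z = (261 - q_Z)q_Z - 56q_Z.
The leader's first-order condition 205 - 2q_Z = 0 yields q_Z = 205/2.
Then q_X = (300 - 2·(205/2))/4 = 95/4.

23.75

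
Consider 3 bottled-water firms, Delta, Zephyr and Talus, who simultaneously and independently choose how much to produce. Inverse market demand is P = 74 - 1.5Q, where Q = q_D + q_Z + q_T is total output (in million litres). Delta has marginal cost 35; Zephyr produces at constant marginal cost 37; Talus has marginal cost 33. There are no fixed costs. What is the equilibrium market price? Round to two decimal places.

Delta's profit: π_D = (74 - 1.5Q)q_D - (35q_D). Setting ∂π_D/∂q_D = 0: 39 - 3q_D - (3/2)(q_Z + q_T) = 0.
Zephyr's profit: π_Z = (74 - 1.5Q)q_Z - (37q_Z). Setting ∂π_Z/∂q_Z = 0: 37 - 3q_Z - (3/2)(q_D + q_T) = 0.
Talus's profit: π_T = (74 - 1.5Q)q_T - (33q_T). Setting ∂π_T/∂q_T = 0: 41 - 3q_T - (3/2)(q_D + q_Z) = 0.
Adding the 3 conditions: 117 − 3Q − 3Q = 0, i.e. Q = 39/2.
Back-substituting: q_D = (39 − 117/4)/(3/2) = 13/2, q_Z = (37 − 117/4)/(3/2) = 31/6, q_T = (41 − 117/4)/(3/2) = 47/6.
Total output Q = 39/2, so price P = 74 - (3/2)·(39/2) = 179/4.

44.75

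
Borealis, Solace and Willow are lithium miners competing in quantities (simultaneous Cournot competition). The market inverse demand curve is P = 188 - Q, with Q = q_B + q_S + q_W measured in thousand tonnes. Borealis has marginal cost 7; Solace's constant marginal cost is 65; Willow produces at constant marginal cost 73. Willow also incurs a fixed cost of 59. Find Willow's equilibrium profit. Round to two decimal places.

Borealis's profit: π_B = (188 - Q)q_B - (7q_B). Setting ∂π_B/∂q_B = 0: 181 - 2q_B - (q_S + q_W) = 0.
Solace's profit: π_S = (188 - Q)q_S - (65q_S). Setting ∂π_S/∂q_S = 0: 123 - 2q_S - (q_B + q_W) = 0.
Willow's profit: π_W = (188 - Q)q_W - (73q_W). Setting ∂π_W/∂q_W = 0: 115 - 2q_W - (q_B + q_S) = 0.
Summing all 3 equations gives 419 − 4Q = 0, hence Q = 419/4.
Back-substituting: q_B = (181 − 419/4) = 305/4, q_S = (123 − 419/4) = 73/4, q_W = (115 − 419/4) = 41/4.
Price P = 188 - 419/4 = 333/4.
Willow's profit: (333/4 - 73)·(41/4) - 59 = 737/16.

46.06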